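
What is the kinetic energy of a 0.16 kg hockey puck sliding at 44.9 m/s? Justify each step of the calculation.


KE = 0.5 * m * v^2
KE = 0.5 * 0.16 * 44.9^2
KE = 0.5 * 0.16 * 2016.01 = 161.2808 J

161.2808 J


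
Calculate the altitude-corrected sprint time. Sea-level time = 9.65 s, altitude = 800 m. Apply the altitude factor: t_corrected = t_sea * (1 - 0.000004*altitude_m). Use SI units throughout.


Correction factor = 1 - 0.000004 * 800 = 0.9968
t_corrected = t_sea * factor = 9.65 * 0.9968
t_corrected = 9.6191 s

9.6191 s


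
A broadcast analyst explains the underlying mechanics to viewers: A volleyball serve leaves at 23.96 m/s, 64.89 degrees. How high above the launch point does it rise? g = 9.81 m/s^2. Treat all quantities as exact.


H = (v*sin(theta))^2 / (2*g)
vy = v*sin(theta) = 23.96 * sin(64.89 deg) = 21.6957 m/s
H = vy^2 / (2*g) = 470.7014 / (2*9.81)
H = 470.7014 / 19.62 = 23.9909 m

23.9909 m


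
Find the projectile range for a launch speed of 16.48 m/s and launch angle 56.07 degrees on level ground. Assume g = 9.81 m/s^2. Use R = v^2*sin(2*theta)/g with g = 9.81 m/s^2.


R = v^2 * sin(2*theta) / g
Convert angle to radians: theta = 56.07 deg = 0.9786 rad
sin(2*theta) = sin(1.9572) = 0.9263
R = 16.48^2 * 0.9263 / 9.81
R = 271.5904 * 0.9263 / 9.81 = 25.6437 m

25.6437 m


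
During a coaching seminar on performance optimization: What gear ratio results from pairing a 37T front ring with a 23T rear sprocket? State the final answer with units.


GR = front_teeth / rear_teeth
GR = 37 / 23
GR = 1.6087

1.6087


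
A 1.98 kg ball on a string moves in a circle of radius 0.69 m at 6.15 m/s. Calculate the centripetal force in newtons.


Fc = m * v^2 / r
v^2 = 6.15^2 = 37.8225
Fc = 1.98 * 37.8225 / 0.69
Fc = 74.8886 / 0.69 = 108.5341 N

108.5341 N


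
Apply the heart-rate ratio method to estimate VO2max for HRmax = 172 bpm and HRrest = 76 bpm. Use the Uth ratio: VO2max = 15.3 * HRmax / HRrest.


VO2max = 15.3 * HRmax / HRrest
VO2max = 15.3 * 172 / 76
VO2max = 2631.6 / 76 = 34.6263 mL/kg/min

34.6263 mL/kg/min


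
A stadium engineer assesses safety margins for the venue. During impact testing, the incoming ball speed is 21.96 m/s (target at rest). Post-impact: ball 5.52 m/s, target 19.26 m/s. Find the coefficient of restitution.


e = (v2_after - v1_after) / (v1_before - v2_before)
Numerator = 19.26 - 5.52 = 13.74
Denominator = 21.96 - 0 = 21.96
e = 13.74 / 21.96 = 0.6257

0.6257


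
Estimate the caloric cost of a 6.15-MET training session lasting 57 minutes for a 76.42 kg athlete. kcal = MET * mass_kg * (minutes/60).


kcal = MET * mass * time_hr
Convert time: 57 min = 0.95 hr
kcal = 6.15 * 76.42 * 0.95
kcal = 446.4839 kcal

446.4839 kcal


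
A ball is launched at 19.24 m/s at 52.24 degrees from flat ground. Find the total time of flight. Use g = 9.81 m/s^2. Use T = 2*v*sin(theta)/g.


T = 2*v*sin(theta)/g
sin(theta) = sin(52.24 deg) = 0.7906
T = 2*19.24*0.7906 / 9.81
T = 30.4216 / 9.81 = 3.1011 s

3.1011 s


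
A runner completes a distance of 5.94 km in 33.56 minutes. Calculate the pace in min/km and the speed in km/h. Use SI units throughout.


Pace = time / distance = 33.56 min / 5.94 km = 5.6498 min/km
Speed = distance / time_in_hours = 5.94 / 0.5593 hr
Speed = 10.6198 km/h

5.6498 min/km, 10.6198 km/h


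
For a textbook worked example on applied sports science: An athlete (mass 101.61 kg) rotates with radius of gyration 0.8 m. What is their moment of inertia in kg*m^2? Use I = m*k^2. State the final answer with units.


I = m * k^2
I = 101.61 * 0.8^2
I = 101.61 * 0.64 = 65.0304 kg*m^2

65.0304 kg*m^2


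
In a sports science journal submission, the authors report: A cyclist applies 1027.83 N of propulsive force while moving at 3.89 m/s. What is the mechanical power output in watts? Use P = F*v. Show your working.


P = F * v
P = 1027.83 * 3.89
P = 3998.2587 W

3998.2587 W


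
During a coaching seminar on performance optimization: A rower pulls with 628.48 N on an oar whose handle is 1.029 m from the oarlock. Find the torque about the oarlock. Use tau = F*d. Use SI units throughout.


tau = F * d
tau = 628.48 * 1.029
tau = 646.7059 N*m

646.7059 N*m


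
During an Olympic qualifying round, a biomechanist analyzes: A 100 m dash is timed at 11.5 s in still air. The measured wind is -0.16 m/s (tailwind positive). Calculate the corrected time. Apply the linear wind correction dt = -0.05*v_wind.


dt = -0.05 * v_wind = -0.05 * -0.16 = 0.008 s
t_corrected = t_still + dt = 11.5 + (0.008)
t_corrected = 11.508 s

11.508 s


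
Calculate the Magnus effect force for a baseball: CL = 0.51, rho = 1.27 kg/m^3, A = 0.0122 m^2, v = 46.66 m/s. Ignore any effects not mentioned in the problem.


FM = 0.5 * CL * rho * A * v^2
FM = 0.5 * 0.51 * 1.27 * 0.0122 * 46.66^2
v^2 = 2177.1556
FM = 0.5 * 0.51 * 1.27 * 0.0122 * 2177.1556 = 8.6019 N

8.6019 N


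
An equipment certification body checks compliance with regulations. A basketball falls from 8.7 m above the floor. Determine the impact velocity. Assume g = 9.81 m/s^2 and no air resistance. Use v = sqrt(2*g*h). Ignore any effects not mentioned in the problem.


v = sqrt(2 * g * h)
v = sqrt(2 * 9.81 * 8.7)
v = sqrt(170.694) = 13.065 m/s

13.065 m/s


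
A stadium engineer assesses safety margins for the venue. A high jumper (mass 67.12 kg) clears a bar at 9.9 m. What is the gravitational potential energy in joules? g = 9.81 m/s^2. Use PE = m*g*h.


PE = m * g * h
PE = 67.12 * 9.81 * 9.9
PE = 658.4472 * 9.9 = 6518.6273 J

6518.6273 J


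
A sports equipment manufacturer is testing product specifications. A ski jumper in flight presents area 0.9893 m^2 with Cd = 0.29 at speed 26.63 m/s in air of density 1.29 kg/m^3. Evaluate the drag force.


Fd = 0.5 * Cd * rho * A * v^2
Fd = 0.5 * 0.29 * 1.29 * 0.9893 * 26.63^2
v^2 = 709.1569
Fd = 0.5 * 0.29 * 1.29 * 0.9893 * 709.1569 = 131.2285 N

131.2285 N


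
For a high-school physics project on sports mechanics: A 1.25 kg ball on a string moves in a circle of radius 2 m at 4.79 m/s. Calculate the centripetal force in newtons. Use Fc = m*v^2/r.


Fc = m * v^2 / r
v^2 = 4.79^2 = 22.9441
Fc = 1.25 * 22.9441 / 2
Fc = 28.6801 / 2 = 14.3401 N

14.3401 N


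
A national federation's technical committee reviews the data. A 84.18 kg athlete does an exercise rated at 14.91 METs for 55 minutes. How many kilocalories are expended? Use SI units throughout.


kcal = MET * mass * time_hr
Convert time: 55 min = 0.9167 hr
kcal = 14.91 * 84.18 * 0.9167
kcal = 1150.5302 kcal

1150.5302 kcal


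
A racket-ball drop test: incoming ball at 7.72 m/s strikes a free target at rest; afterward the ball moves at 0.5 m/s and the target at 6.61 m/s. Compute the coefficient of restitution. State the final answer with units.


e = (v2_after - v1_after) / (v1_before - v2_before)
Numerator = 6.61 - 0.5 = 6.11
Denominator = 7.72 - 0 = 7.72
e = 6.11 / 7.72 = 0.7915

0.7915


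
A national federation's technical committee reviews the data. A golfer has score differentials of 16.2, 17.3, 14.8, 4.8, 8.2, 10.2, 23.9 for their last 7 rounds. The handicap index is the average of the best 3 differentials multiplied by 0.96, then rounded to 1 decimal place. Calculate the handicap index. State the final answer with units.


All differentials: 16.2, 17.3, 14.8, 4.8, 8.2, 10.2, 23.9
Sorted: 4.8, 8.2, 10.2, 14.8, 16.2, 17.3, 23.9
Best 3: 4.8, 8.2, 10.2
Average of best = 23.2 / 3 = 7.7333
Raw index = 7.7333 * 0.96 = 7.424
Handicap index = round(7.424, 1) = 7.4

7.4


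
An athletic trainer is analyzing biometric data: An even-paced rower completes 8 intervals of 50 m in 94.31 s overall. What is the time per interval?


Split time = total_time / n_laps = 94.31 / 8
Split time = 11.7888 s per lap

11.7888 s


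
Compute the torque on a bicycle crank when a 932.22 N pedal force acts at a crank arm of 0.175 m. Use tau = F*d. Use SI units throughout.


tau = F * d
tau = 932.22 * 0.175
tau = 163.1385 N*m

163.1385 N*m


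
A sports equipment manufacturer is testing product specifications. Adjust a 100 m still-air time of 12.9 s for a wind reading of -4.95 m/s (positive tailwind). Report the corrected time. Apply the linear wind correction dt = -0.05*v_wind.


dt = -0.05 * v_wind = -0.05 * -4.95 = 0.2475 s
t_corrected = t_still + dt = 12.9 + (0.2475)
t_corrected = 13.1475 s

13.1475 s


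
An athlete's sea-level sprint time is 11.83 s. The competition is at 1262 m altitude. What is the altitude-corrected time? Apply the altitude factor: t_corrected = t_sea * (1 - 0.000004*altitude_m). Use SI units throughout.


Correction factor = 1 - 0.000004 * 1262 = 0.994952
t_corrected = t_sea * factor = 11.83 * 0.994952
t_corrected = 11.7703 s

11.7703 s


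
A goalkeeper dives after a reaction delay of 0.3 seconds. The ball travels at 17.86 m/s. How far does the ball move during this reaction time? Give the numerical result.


d = v * t
d = 17.86 * 0.3
d = 5.358 m

5.358 m


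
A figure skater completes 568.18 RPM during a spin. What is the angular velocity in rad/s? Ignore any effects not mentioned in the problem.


omega = RPM * 2 * pi / 60
omega = 568.18 * 2 * 3.14159 / 60
omega = 3569.9802 / 60 = 59.4997 rad/s

59.4997 rad/s


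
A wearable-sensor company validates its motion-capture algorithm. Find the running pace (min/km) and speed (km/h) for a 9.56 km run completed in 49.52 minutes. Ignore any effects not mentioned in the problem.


Pace = time / distance = 49.52 min / 9.56 km = 5.1799 min/km
Speed = distance / time_in_hours = 9.56 / 0.8253 hr
Speed = 11.5832 km/h

5.1799 min/km, 11.5832 km/h


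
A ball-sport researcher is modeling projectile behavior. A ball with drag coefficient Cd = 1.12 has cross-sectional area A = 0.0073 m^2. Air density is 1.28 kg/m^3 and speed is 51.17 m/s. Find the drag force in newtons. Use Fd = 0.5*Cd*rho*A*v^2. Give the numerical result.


Fd = 0.5 * Cd * rho * A * v^2
Fd = 0.5 * 1.12 * 1.28 * 0.0073 * 51.17^2
v^2 = 2618.3689
Fd = 0.5 * 1.12 * 1.28 * 0.0073 * 2618.3689 = 13.701 N

13.701 N


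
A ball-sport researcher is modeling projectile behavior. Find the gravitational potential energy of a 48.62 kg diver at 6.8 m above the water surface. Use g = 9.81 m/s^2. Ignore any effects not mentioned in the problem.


PE = m * g * h
PE = 48.62 * 9.81 * 6.8
PE = 476.9622 * 6.8 = 3243.343 J

3243.343 J


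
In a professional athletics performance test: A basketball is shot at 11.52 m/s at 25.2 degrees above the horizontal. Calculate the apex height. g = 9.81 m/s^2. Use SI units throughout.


H = (v*sin(theta))^2 / (2*g)
vy = v*sin(theta) = 11.52 * sin(25.2 deg) = 4.905 m/s
H = vy^2 / (2*g) = 24.0588 / (2*9.81)
H = 24.0588 / 19.62 = 1.2262 m

1.2262 m


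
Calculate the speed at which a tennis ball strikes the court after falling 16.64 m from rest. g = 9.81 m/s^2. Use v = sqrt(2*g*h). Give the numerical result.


v = sqrt(2 * g * h)
v = sqrt(2 * 9.81 * 16.64)
v = sqrt(326.4768) = 18.0687 m/s

18.0687 m/s


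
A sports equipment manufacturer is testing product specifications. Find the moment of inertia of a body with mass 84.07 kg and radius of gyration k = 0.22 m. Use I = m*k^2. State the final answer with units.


I = m * k^2
I = 84.07 * 0.22^2
I = 84.07 * 0.0484 = 4.069 kg*m^2

4.069 kg*m^2


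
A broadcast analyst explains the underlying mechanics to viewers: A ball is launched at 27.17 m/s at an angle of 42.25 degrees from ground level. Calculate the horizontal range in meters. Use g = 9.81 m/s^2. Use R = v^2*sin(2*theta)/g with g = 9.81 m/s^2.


R = v^2 * sin(2*theta) / g
Convert angle to radians: theta = 42.25 deg = 0.7374 rad
sin(2*theta) = sin(1.4748) = 0.9954
R = 27.17^2 * 0.9954 / 9.81
R = 738.2089 * 0.9954 / 9.81 = 74.9042 m

74.9042 m


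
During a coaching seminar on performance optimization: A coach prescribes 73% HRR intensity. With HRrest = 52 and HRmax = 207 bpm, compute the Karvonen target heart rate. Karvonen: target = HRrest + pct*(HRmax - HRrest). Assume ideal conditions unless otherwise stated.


Target = HRrest + pct*(HRmax - HRrest)
Heart rate reserve = HRmax - HRrest = 207 - 52 = 155 bpm
Fraction = 73% = 0.73
Target = 52 + 0.73 * 155
Target = 52 + 113.15 = 165.15 bpm

165.15 bpm


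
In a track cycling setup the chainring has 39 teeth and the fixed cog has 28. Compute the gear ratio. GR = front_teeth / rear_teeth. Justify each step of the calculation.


GR = front_teeth / rear_teeth
GR = 39 / 28
GR = 1.3929

1.3929


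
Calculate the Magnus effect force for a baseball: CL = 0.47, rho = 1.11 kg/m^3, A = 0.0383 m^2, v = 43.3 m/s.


FM = 0.5 * CL * rho * A * v^2
FM = 0.5 * 0.47 * 1.11 * 0.0383 * 43.3^2
v^2 = 1874.89
FM = 0.5 * 0.47 * 1.11 * 0.0383 * 1874.89 = 18.7312 N

18.7312 N


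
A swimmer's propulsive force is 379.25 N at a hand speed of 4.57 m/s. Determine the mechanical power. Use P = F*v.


P = F * v
P = 379.25 * 4.57
P = 1733.1725 W

1733.1725 W


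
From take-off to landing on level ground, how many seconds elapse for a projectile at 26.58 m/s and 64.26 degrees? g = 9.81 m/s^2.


T = 2*v*sin(theta)/g
sin(theta) = sin(64.26 deg) = 0.9008
T = 2*26.58*0.9008 / 9.81
T = 47.8851 / 9.81 = 4.8813 s

4.8813 s


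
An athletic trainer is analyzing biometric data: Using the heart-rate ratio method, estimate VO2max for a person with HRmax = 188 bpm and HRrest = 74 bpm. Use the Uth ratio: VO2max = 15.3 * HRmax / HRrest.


VO2max = 15.3 * HRmax / HRrest
VO2max = 15.3 * 188 / 74
VO2max = 2876.4 / 74 = 38.8703 mL/kg/min

38.8703 mL/kg/min


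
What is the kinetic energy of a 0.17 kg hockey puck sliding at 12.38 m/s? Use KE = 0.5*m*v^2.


KE = 0.5 * m * v^2
KE = 0.5 * 0.17 * 12.38^2
KE = 0.5 * 0.17 * 153.2644 = 13.0275 J

13.0275 J


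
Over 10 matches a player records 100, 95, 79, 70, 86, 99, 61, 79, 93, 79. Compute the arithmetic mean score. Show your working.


Average = sum / n
Sum = 841
Average = 841 / 10 = 84.1

84.1


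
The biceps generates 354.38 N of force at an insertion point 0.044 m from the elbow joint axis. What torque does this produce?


tau = F * d
tau = 354.38 * 0.044
tau = 15.5927 N*m

15.5927 N*m


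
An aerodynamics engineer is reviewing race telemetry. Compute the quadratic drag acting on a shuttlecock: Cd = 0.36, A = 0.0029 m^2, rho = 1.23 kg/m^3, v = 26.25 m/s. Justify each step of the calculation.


Fd = 0.5 * Cd * rho * A * v^2
Fd = 0.5 * 0.36 * 1.23 * 0.0029 * 26.25^2
v^2 = 689.0625
Fd = 0.5 * 0.36 * 1.23 * 0.0029 * 689.0625 = 0.4424 N

0.4424 N


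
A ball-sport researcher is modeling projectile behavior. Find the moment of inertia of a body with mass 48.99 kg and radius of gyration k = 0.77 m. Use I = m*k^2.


I = m * k^2
I = 48.99 * 0.77^2
I = 48.99 * 0.5929 = 29.0462 kg*m^2

29.0462 kg*m^2


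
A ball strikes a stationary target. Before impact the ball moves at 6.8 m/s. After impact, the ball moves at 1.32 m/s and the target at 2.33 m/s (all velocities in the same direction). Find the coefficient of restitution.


e = (v2_after - v1_after) / (v1_before - v2_before)
Numerator = 2.33 - 1.32 = 1.01
Denominator = 6.8 - 0 = 6.8
e = 1.01 / 6.8 = 0.1485

0.1485


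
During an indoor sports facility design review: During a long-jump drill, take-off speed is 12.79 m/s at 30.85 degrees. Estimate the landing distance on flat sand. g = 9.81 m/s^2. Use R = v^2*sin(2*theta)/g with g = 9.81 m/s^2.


R = v^2 * sin(2*theta) / g
Convert angle to radians: theta = 30.85 deg = 0.5384 rad
sin(2*theta) = sin(1.0769) = 0.8805
R = 12.79^2 * 0.8805 / 9.81
R = 163.5841 * 0.8805 / 9.81 = 14.6822 m

14.6822 m


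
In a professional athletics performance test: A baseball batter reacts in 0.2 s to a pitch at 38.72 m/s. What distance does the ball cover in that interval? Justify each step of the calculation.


d = v * t
d = 38.72 * 0.2
d = 7.744 m

7.744 m


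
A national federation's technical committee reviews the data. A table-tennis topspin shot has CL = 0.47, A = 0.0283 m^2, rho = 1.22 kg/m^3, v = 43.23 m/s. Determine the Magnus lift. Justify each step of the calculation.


FM = 0.5 * CL * rho * A * v^2
FM = 0.5 * 0.47 * 1.22 * 0.0283 * 43.23^2
v^2 = 1868.8329
FM = 0.5 * 0.47 * 1.22 * 0.0283 * 1868.8329 = 15.163 N

15.163 N


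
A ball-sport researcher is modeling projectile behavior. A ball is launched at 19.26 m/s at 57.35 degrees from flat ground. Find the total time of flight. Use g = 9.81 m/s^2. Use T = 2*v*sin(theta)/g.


T = 2*v*sin(theta)/g
sin(theta) = sin(57.35 deg) = 0.842
T = 2*19.26*0.842 / 9.81
T = 32.4331 / 9.81 = 3.3061 s

3.3061 s


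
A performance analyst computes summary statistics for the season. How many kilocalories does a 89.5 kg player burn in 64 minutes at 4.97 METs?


kcal = MET * mass * time_hr
Convert time: 64 min = 1.0667 hr
kcal = 4.97 * 89.5 * 1.0667
kcal = 474.4693 kcal

474.4693 kcal


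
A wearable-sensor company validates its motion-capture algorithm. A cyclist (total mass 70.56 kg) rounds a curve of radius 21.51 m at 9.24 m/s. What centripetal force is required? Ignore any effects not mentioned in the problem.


Fc = m * v^2 / r
v^2 = 9.24^2 = 85.3776
Fc = 70.56 * 85.3776 / 21.51
Fc = 6024.2435 / 21.51 = 280.0671 N

280.0671 N


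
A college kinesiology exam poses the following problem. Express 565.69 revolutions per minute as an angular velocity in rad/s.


omega = RPM * 2 * pi / 60
omega = 565.69 * 2 * 3.14159 / 60
omega = 3554.3351 / 60 = 59.2389 rad/s

59.2389 rad/s


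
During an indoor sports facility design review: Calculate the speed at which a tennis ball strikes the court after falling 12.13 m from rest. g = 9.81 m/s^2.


v = sqrt(2 * g * h)
v = sqrt(2 * 9.81 * 12.13)
v = sqrt(237.9906) = 15.4269 m/s

15.4269 m/s


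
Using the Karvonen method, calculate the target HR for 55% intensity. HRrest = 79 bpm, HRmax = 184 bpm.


Target = HRrest + pct*(HRmax - HRrest)
Heart rate reserve = HRmax - HRrest = 184 - 79 = 105 bpm
Fraction = 55% = 0.55
Target = 79 + 0.55 * 105
Target = 79 + 57.75 = 136.75 bpm

136.75 bpm


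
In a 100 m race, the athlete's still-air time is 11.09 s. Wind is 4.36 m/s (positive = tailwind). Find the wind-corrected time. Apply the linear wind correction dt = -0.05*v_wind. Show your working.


dt = -0.05 * v_wind = -0.05 * 4.36 = -0.218 s
t_corrected = t_still + dt = 11.09 + (-0.218)
t_corrected = 10.872 s

10.872 s


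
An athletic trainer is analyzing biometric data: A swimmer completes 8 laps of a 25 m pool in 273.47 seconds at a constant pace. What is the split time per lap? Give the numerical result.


Split time = total_time / n_laps = 273.47 / 8
Split time = 34.1838 s per lap

34.1838 s


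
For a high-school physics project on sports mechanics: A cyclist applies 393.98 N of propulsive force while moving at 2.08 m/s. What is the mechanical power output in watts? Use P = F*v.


P = F * v
P = 393.98 * 2.08
P = 819.4784 W

819.4784 W


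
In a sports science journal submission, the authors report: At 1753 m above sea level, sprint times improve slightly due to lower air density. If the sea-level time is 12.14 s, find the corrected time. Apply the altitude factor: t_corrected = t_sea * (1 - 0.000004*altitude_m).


Correction factor = 1 - 0.000004 * 1753 = 0.992988
t_corrected = t_sea * factor = 12.14 * 0.992988
t_corrected = 12.0549 s

12.0549 s


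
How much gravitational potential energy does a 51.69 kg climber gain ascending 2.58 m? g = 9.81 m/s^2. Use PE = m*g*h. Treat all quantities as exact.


PE = m * g * h
PE = 51.69 * 9.81 * 2.58
PE = 507.0789 * 2.58 = 1308.2636 J

1308.2636 J


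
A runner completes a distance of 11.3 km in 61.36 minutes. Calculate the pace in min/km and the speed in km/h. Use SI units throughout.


Pace = time / distance = 61.36 min / 11.3 km = 5.4301 min/km
Speed = distance / time_in_hours = 11.3 / 1.0227 hr
Speed = 11.0495 km/h

5.4301 min/km, 11.0495 km/h


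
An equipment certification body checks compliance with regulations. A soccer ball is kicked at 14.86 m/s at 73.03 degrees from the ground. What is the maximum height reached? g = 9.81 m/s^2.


H = (v*sin(theta))^2 / (2*g)
vy = v*sin(theta) = 14.86 * sin(73.03 deg) = 14.213 m/s
H = vy^2 / (2*g) = 202.0083 / (2*9.81)
H = 202.0083 / 19.62 = 10.296 m

10.296 m


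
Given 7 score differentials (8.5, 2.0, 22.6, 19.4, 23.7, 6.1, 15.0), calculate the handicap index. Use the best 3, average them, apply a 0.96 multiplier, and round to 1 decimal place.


All differentials: 8.5, 2.0, 22.6, 19.4, 23.7, 6.1, 15.0
Sorted: 2.0, 6.1, 8.5, 15.0, 19.4, 22.6, 23.7
Best 3: 2.0, 6.1, 8.5
Average of best = 16.6 / 3 = 5.5333
Raw index = 5.5333 * 0.96 = 5.312
Handicap index = round(5.312, 1) = 5.3

5.3


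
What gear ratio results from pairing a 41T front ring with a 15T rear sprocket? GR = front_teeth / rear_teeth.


GR = front_teeth / rear_teeth
GR = 41 / 15
GR = 2.7333

2.7333


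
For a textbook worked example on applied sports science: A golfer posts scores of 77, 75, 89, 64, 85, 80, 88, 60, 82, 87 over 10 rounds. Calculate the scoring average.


Average = sum / n
Sum = 787
Average = 787 / 10 = 78.7

78.7


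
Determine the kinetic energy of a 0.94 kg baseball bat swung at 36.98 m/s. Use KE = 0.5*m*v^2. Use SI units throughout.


KE = 0.5 * m * v^2
KE = 0.5 * 0.94 * 36.98^2
KE = 0.5 * 0.94 * 1367.5204 = 642.7346 J

642.7346 J


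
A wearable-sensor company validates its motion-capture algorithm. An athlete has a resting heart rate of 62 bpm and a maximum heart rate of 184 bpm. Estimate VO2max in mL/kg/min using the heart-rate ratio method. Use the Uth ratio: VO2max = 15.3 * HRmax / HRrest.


VO2max = 15.3 * HRmax / HRrest
VO2max = 15.3 * 184 / 62
VO2max = 2815.2 / 62 = 45.4065 mL/kg/min

45.4065 mL/kg/min


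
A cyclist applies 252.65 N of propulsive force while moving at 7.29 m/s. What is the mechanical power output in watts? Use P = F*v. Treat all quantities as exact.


P = F * v
P = 252.65 * 7.29
P = 1841.8185 W

1841.8185 W


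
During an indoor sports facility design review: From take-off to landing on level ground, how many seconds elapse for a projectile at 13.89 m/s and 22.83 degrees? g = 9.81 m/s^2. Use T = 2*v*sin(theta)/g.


T = 2*v*sin(theta)/g
sin(theta) = sin(22.83 deg) = 0.388
T = 2*13.89*0.388 / 9.81
T = 10.7786 / 9.81 = 1.0987 s

1.0987 s


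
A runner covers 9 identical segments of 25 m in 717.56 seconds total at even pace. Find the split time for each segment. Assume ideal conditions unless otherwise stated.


Split time = total_time / n_laps = 717.56 / 9
Split time = 79.7289 s per lap

79.7289 s


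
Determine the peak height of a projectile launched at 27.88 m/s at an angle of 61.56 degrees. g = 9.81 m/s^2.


H = (v*sin(theta))^2 / (2*g)
vy = v*sin(theta) = 27.88 * sin(61.56 deg) = 24.5153 m/s
H = vy^2 / (2*g) = 601.0018 / (2*9.81)
H = 601.0018 / 19.62 = 30.6321 m

30.6321 m


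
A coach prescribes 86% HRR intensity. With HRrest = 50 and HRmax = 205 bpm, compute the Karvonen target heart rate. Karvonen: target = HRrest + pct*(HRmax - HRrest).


Target = HRrest + pct*(HRmax - HRrest)
Heart rate reserve = HRmax - HRrest = 205 - 50 = 155 bpm
Fraction = 86% = 0.86
Target = 50 + 0.86 * 155
Target = 50 + 133.3 = 183.3 bpm

183.3 bpm


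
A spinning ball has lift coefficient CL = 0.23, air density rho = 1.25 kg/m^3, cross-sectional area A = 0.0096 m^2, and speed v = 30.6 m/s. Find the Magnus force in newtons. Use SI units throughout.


FM = 0.5 * CL * rho * A * v^2
FM = 0.5 * 0.23 * 1.25 * 0.0096 * 30.6^2
v^2 = 936.36
FM = 0.5 * 0.23 * 1.25 * 0.0096 * 936.36 = 1.2922 N

1.2922 N


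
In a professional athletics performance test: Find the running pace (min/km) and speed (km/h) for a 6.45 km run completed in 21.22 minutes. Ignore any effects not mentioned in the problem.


Pace = time / distance = 21.22 min / 6.45 km = 3.2899 min/km
Speed = distance / time_in_hours = 6.45 / 0.3537 hr
Speed = 18.2375 km/h

3.2899 min/km, 18.2375 km/h


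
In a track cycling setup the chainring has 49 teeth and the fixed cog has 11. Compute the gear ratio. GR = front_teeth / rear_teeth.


GR = front_teeth / rear_teeth
GR = 49 / 11
GR = 4.4545

4.4545


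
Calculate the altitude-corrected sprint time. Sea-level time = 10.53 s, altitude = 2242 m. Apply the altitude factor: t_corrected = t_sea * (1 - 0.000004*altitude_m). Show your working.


Correction factor = 1 - 0.000004 * 2242 = 0.991032
t_corrected = t_sea * factor = 10.53 * 0.991032
t_corrected = 10.4356 s

10.4356 s


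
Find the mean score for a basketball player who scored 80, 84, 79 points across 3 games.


Average = sum / n
Sum = 243
Average = 243 / 3 = 81

81


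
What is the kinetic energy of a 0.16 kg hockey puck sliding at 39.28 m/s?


KE = 0.5 * m * v^2
KE = 0.5 * 0.16 * 39.28^2
KE = 0.5 * 0.16 * 1542.9184 = 123.4335 J

123.4335 J


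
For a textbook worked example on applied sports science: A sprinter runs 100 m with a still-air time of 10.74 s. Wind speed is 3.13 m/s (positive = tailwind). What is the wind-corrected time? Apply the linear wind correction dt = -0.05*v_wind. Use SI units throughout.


dt = -0.05 * v_wind = -0.05 * 3.13 = -0.1565 s
t_corrected = t_still + dt = 10.74 + (-0.1565)
t_corrected = 10.5835 s

10.5835 s


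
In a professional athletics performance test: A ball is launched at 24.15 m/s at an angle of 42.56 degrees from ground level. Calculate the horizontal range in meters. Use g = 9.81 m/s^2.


R = v^2 * sin(2*theta) / g
Convert angle to radians: theta = 42.56 deg = 0.7428 rad
sin(2*theta) = sin(1.4856) = 0.9964
R = 24.15^2 * 0.9964 / 9.81
R = 583.2225 * 0.9964 / 9.81 = 59.2363 m

59.2363 m


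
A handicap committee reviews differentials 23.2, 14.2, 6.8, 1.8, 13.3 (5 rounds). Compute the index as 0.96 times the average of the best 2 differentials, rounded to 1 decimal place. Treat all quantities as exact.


All differentials: 23.2, 14.2, 6.8, 1.8, 13.3
Sorted: 1.8, 6.8, 13.3, 14.2, 23.2
Best 2: 1.8, 6.8
Average of best = 8.6 / 2 = 4.3
Raw index = 4.3 * 0.96 = 4.128
Handicap index = round(4.128, 1) = 4.1

4.1


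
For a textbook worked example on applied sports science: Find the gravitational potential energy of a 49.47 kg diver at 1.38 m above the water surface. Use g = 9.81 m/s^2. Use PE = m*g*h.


PE = m * g * h
PE = 49.47 * 9.81 * 1.38
PE = 485.3007 * 1.38 = 669.715 J

669.715 J


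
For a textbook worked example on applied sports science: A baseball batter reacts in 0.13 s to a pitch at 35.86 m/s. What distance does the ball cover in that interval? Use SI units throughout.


d = v * t
d = 35.86 * 0.13
d = 4.6618 m

4.6618 m


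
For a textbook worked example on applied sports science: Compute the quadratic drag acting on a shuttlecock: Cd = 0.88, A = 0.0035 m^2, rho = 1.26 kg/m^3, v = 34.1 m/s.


Fd = 0.5 * Cd * rho * A * v^2
Fd = 0.5 * 0.88 * 1.26 * 0.0035 * 34.1^2
v^2 = 1162.81
Fd = 0.5 * 0.88 * 1.26 * 0.0035 * 1162.81 = 2.2563 N

2.2563 N


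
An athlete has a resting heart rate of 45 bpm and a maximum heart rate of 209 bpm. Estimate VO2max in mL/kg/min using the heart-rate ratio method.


VO2max = 15.3 * HRmax / HRrest
VO2max = 15.3 * 209 / 45
VO2max = 3197.7 / 45 = 71.06 mL/kg/min

71.06 mL/kg/min


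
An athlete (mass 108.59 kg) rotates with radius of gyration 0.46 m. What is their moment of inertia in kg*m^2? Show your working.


I = m * k^2
I = 108.59 * 0.46^2
I = 108.59 * 0.2116 = 22.9776 kg*m^2

22.9776 kg*m^2


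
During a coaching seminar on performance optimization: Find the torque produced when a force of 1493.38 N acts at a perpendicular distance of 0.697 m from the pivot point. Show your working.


tau = F * d
tau = 1493.38 * 0.697
tau = 1040.8859 N*m

1040.8859 N*m


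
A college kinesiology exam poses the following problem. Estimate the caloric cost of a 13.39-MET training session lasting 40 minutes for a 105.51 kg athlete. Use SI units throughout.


kcal = MET * mass * time_hr
Convert time: 40 min = 0.6667 hr
kcal = 13.39 * 105.51 * 0.6667
kcal = 941.8526 kcal

941.8526 kcal


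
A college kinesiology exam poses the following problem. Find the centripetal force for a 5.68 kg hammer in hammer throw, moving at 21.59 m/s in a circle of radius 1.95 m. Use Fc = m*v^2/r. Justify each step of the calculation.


Fc = m * v^2 / r
v^2 = 21.59^2 = 466.1281
Fc = 5.68 * 466.1281 / 1.95
Fc = 2647.6076 / 1.95 = 1357.7475 N

1357.7475 N


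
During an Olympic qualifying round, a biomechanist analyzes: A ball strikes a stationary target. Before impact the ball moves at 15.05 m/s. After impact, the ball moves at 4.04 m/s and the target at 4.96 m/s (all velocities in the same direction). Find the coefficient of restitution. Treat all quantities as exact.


e = (v2_after - v1_after) / (v1_before - v2_before)
Numerator = 4.96 - 4.04 = 0.92
Denominator = 15.05 - 0 = 15.05
e = 0.92 / 15.05 = 0.0611

0.0611


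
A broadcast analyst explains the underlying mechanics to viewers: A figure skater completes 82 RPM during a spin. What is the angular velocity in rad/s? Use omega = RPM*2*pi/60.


omega = RPM * 2 * pi / 60
omega = 82 * 2 * 3.14159 / 60
omega = 515.2212 / 60 = 8.587 rad/s

8.587 rad/s


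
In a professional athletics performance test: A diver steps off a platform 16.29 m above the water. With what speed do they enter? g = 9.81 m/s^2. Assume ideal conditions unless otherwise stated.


v = sqrt(2 * g * h)
v = sqrt(2 * 9.81 * 16.29)
v = sqrt(319.6098) = 17.8776 m/s

17.8776 m/s


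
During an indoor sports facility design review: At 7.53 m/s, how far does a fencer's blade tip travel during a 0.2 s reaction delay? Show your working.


d = v * t
d = 7.53 * 0.2
d = 1.506 m

1.506 m


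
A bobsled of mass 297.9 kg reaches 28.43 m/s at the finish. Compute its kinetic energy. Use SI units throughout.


KE = 0.5 * m * v^2
KE = 0.5 * 297.9 * 28.43^2
KE = 0.5 * 297.9 * 808.2649 = 120391.0569 J

120391.0569 J


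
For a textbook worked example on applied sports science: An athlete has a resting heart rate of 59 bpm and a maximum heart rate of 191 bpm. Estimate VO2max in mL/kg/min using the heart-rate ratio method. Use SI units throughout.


VO2max = 15.3 * HRmax / HRrest
VO2max = 15.3 * 191 / 59
VO2max = 2922.3 / 59 = 49.5305 mL/kg/min

49.5305 mL/kg/min


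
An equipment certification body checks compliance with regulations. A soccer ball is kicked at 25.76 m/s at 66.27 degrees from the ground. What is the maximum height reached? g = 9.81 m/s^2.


H = (v*sin(theta))^2 / (2*g)
vy = v*sin(theta) = 25.76 * sin(66.27 deg) = 23.582 m/s
H = vy^2 / (2*g) = 556.1128 / (2*9.81)
H = 556.1128 / 19.62 = 28.3442 m

28.3442 m


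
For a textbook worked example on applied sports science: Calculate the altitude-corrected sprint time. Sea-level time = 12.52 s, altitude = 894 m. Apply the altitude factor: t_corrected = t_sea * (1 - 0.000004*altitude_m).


Correction factor = 1 - 0.000004 * 894 = 0.996424
t_corrected = t_sea * factor = 12.52 * 0.996424
t_corrected = 12.4752 s

12.4752 s


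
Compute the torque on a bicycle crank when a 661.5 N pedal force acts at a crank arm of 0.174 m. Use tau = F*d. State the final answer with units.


tau = F * d
tau = 661.5 * 0.174
tau = 115.101 N*m

115.101 N*m


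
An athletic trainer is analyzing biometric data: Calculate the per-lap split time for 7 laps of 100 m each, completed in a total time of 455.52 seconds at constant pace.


Split time = total_time / n_laps = 455.52 / 7
Split time = 65.0743 s per lap

65.0743 s


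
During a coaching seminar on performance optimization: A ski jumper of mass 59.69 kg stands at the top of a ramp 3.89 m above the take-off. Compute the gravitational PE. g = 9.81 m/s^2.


PE = m * g * h
PE = 59.69 * 9.81 * 3.89
PE = 585.5589 * 3.89 = 2277.8241 J

2277.8241 J


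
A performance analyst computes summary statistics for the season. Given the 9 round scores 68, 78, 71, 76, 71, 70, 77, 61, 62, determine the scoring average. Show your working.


Average = sum / n
Sum = 634
Average = 634 / 9 = 70.4444

70.4444


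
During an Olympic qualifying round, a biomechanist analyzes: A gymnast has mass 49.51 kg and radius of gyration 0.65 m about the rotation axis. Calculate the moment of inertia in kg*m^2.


I = m * k^2
I = 49.51 * 0.65^2
I = 49.51 * 0.4225 = 20.918 kg*m^2

20.918 kg*m^2


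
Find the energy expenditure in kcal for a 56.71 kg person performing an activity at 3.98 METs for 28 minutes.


kcal = MET * mass * time_hr
Convert time: 28 min = 0.4667 hr
kcal = 3.98 * 56.71 * 0.4667
kcal = 105.3294 kcal

105.3294 kcal


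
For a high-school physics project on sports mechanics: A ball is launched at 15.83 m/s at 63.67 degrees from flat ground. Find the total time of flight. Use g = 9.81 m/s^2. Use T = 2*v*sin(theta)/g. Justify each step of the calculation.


T = 2*v*sin(theta)/g
sin(theta) = sin(63.67 deg) = 0.8963
T = 2*15.83*0.8963 / 9.81
T = 28.3754 / 9.81 = 2.8925 s

2.8925 s


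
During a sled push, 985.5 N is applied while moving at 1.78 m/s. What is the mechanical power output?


P = F * v
P = 985.5 * 1.78
P = 1754.19 W

1754.19 W


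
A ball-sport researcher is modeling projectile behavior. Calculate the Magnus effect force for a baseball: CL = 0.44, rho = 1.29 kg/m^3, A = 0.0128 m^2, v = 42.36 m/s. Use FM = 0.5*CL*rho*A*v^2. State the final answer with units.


FM = 0.5 * CL * rho * A * v^2
FM = 0.5 * 0.44 * 1.29 * 0.0128 * 42.36^2
v^2 = 1794.3696
FM = 0.5 * 0.44 * 1.29 * 0.0128 * 1794.3696 = 6.5183 N

6.5183 N


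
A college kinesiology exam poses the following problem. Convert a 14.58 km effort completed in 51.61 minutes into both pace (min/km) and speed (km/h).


Pace = time / distance = 51.61 min / 14.58 km = 3.5398 min/km
Speed = distance / time_in_hours = 14.58 / 0.8602 hr
Speed = 16.9502 km/h

3.5398 min/km, 16.9502 km/h


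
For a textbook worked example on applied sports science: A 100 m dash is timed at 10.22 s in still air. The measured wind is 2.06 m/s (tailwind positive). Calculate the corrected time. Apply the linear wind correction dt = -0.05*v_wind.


dt = -0.05 * v_wind = -0.05 * 2.06 = -0.103 s
t_corrected = t_still + dt = 10.22 + (-0.103)
t_corrected = 10.117 s

10.117 s


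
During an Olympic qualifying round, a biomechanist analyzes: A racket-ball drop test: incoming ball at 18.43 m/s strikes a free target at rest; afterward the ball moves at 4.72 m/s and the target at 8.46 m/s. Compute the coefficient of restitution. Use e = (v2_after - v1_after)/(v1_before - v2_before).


e = (v2_after - v1_after) / (v1_before - v2_before)
Numerator = 8.46 - 4.72 = 3.74
Denominator = 18.43 - 0 = 18.43
e = 3.74 / 18.43 = 0.2029

0.2029


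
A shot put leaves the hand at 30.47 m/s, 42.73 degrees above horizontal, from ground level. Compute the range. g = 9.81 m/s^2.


R = v^2 * sin(2*theta) / g
Convert angle to radians: theta = 42.73 deg = 0.7458 rad
sin(2*theta) = sin(1.4916) = 0.9969
R = 30.47^2 * 0.9969 / 9.81
R = 928.4209 * 0.9969 / 9.81 = 94.3433 m

94.3433 m


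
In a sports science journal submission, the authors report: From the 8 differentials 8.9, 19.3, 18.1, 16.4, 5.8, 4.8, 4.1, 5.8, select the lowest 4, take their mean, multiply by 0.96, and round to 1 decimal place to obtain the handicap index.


All differentials: 8.9, 19.3, 18.1, 16.4, 5.8, 4.8, 4.1, 5.8
Sorted: 4.1, 4.8, 5.8, 5.8, 8.9, 16.4, 18.1, 19.3
Best 4: 4.1, 4.8, 5.8, 5.8
Average of best = 20.5 / 4 = 5.125
Raw index = 5.125 * 0.96 = 4.92
Handicap index = round(4.92, 1) = 4.9

4.9


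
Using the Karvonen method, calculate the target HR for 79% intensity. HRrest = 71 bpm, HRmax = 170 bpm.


Target = HRrest + pct*(HRmax - HRrest)
Heart rate reserve = HRmax - HRrest = 170 - 71 = 99 bpm
Fraction = 79% = 0.79
Target = 71 + 0.79 * 99
Target = 71 + 78.21 = 149.21 bpm

149.21 bpm


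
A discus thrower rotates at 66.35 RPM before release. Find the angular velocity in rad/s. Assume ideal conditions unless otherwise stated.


omega = RPM * 2 * pi / 60
omega = 66.35 * 2 * 3.14159 / 60
omega = 416.8893 / 60 = 6.9482 rad/s

6.9482 rad/s


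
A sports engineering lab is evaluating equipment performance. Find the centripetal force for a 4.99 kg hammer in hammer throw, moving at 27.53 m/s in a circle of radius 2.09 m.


Fc = m * v^2 / r
v^2 = 27.53^2 = 757.9009
Fc = 4.99 * 757.9009 / 2.09
Fc = 3781.9255 / 2.09 = 1809.5337 N

1809.5337 N


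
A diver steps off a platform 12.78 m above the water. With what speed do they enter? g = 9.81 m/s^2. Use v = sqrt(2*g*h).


v = sqrt(2 * g * h)
v = sqrt(2 * 9.81 * 12.78)
v = sqrt(250.7436) = 15.8349 m/s

15.8349 m/s


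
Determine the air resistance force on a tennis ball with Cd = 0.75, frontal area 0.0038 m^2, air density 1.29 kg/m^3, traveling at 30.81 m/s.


Fd = 0.5 * Cd * rho * A * v^2
Fd = 0.5 * 0.75 * 1.29 * 0.0038 * 30.81^2
v^2 = 949.2561
Fd = 0.5 * 0.75 * 1.29 * 0.0038 * 949.2561 = 1.745 N

1.745 N


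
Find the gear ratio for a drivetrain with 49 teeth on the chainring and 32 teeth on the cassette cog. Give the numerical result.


GR = front_teeth / rear_teeth
GR = 49 / 32
GR = 1.5312

1.5312


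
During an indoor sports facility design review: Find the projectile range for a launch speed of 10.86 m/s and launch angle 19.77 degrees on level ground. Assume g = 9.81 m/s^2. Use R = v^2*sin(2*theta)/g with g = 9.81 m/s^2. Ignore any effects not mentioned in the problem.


R = v^2 * sin(2*theta) / g
Convert angle to radians: theta = 19.77 deg = 0.3451 rad
sin(2*theta) = sin(0.6901) = 0.6366
R = 10.86^2 * 0.6366 / 9.81
R = 117.9396 * 0.6366 / 9.81 = 7.6537 m

7.6537 m


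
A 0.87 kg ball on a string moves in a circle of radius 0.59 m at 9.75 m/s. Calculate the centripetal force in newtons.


Fc = m * v^2 / r
v^2 = 9.75^2 = 95.0625
Fc = 0.87 * 95.0625 / 0.59
Fc = 82.7044 / 0.59 = 140.1769 N

140.1769 N


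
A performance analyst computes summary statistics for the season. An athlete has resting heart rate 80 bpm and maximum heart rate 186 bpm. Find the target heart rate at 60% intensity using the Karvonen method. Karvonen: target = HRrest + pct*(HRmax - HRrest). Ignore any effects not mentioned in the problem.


Target = HRrest + pct*(HRmax - HRrest)
Heart rate reserve = HRmax - HRrest = 186 - 80 = 106 bpm
Fraction = 60% = 0.6
Target = 80 + 0.6 * 106
Target = 80 + 63.6 = 143.6 bpm

143.6 bpm


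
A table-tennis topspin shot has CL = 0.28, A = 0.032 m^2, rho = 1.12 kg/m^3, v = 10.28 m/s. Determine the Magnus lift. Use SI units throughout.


FM = 0.5 * CL * rho * A * v^2
FM = 0.5 * 0.28 * 1.12 * 0.032 * 10.28^2
v^2 = 105.6784
FM = 0.5 * 0.28 * 1.12 * 0.032 * 105.6784 = 0.5303 N

0.5303 N


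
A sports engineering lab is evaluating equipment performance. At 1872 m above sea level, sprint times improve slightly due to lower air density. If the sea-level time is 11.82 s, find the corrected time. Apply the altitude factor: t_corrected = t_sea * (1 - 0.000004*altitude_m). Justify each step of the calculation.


Correction factor = 1 - 0.000004 * 1872 = 0.992512
t_corrected = t_sea * factor = 11.82 * 0.992512
t_corrected = 11.7315 s

11.7315 s


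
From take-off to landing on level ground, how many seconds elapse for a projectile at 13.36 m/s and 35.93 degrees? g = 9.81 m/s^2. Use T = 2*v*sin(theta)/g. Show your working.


T = 2*v*sin(theta)/g
sin(theta) = sin(35.93 deg) = 0.5868
T = 2*13.36*0.5868 / 9.81
T = 15.6792 / 9.81 = 1.5983 s

1.5983 s


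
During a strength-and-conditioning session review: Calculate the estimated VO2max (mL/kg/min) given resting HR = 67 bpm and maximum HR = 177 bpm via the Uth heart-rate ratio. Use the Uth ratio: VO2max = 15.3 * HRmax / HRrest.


VO2max = 15.3 * HRmax / HRrest
VO2max = 15.3 * 177 / 67
VO2max = 2708.1 / 67 = 40.4194 mL/kg/min

40.4194 mL/kg/min


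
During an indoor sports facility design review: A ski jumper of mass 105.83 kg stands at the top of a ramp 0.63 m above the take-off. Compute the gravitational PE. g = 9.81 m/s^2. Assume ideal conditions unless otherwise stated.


PE = m * g * h
PE = 105.83 * 9.81 * 0.63
PE = 1038.1923 * 0.63 = 654.0611 J

654.0611 J
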